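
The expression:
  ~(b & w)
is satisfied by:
  {w: False, b: False}
  {b: True, w: False}
  {w: True, b: False}


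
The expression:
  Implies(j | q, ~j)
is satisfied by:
  {j: False}


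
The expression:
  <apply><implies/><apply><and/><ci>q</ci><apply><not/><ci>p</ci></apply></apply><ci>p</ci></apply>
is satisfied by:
  {p: True, q: False}
  {q: False, p: False}
  {q: True, p: True}


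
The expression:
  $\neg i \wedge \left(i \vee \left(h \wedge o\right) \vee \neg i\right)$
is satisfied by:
  {i: False}


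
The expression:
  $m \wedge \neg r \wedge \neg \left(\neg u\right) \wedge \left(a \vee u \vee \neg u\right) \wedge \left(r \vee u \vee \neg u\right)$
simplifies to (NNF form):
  $m \wedge u \wedge \neg r$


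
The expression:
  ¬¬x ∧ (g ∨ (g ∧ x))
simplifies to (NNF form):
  g ∧ x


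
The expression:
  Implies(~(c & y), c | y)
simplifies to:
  c | y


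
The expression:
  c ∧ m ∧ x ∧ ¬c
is never true.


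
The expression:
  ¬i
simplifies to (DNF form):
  ¬i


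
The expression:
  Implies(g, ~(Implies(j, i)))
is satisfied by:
  {j: True, i: False, g: False}
  {i: False, g: False, j: False}
  {j: True, i: True, g: False}
  {i: True, j: False, g: False}
  {g: True, j: True, i: False}


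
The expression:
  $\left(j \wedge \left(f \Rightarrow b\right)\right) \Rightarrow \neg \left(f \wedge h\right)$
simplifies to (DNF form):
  $\neg b \vee \neg f \vee \neg h \vee \neg j$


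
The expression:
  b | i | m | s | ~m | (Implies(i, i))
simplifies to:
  True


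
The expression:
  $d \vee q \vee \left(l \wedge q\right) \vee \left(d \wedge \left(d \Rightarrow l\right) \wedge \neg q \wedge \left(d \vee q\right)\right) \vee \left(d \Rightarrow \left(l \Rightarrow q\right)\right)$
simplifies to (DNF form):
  $\text{True}$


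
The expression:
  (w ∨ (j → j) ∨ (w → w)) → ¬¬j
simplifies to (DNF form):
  j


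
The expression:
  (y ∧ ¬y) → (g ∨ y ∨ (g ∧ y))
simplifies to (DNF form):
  True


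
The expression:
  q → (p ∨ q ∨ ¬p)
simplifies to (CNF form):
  True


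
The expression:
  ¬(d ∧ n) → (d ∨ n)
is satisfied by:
  {n: True, d: True}
  {n: True, d: False}
  {d: True, n: False}


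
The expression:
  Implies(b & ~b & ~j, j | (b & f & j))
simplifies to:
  True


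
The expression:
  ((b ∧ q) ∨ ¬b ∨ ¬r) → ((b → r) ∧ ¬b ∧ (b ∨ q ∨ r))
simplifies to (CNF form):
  (q ∨ r) ∧ (q ∨ ¬q) ∧ (r ∨ ¬b) ∧ (¬b ∨ ¬q)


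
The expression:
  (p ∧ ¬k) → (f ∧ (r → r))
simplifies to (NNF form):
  f ∨ k ∨ ¬p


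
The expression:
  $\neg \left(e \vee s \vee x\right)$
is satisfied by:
  {x: False, e: False, s: False}


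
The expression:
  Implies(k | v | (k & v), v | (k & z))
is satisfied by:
  {z: True, v: True, k: False}
  {z: True, k: False, v: False}
  {v: True, k: False, z: False}
  {v: False, k: False, z: False}
  {z: True, v: True, k: True}
  {z: True, k: True, v: False}
  {v: True, k: True, z: False}


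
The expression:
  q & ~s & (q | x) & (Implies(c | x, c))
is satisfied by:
  {c: True, q: True, s: False, x: False}
  {q: True, x: False, c: False, s: False}
  {x: True, c: True, q: True, s: False}


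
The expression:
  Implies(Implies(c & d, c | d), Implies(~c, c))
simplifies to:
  c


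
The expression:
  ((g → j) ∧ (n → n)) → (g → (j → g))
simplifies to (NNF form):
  True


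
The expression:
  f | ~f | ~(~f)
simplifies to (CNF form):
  True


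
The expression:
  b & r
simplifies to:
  b & r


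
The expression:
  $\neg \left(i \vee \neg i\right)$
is never true.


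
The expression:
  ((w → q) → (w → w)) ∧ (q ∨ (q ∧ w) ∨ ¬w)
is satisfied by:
  {q: True, w: False}
  {w: False, q: False}
  {w: True, q: True}


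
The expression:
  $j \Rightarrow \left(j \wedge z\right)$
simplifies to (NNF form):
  $z \vee \neg j$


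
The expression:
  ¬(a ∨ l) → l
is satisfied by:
  {a: True, l: True}
  {a: True, l: False}
  {l: True, a: False}


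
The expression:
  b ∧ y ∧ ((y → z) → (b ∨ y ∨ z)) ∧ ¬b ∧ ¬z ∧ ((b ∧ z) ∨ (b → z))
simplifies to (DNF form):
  False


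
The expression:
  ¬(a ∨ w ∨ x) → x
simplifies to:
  a ∨ w ∨ x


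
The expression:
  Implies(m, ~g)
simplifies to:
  ~g | ~m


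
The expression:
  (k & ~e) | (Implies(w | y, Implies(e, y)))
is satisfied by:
  {y: True, w: False, e: False}
  {w: False, e: False, y: False}
  {y: True, e: True, w: False}
  {e: True, w: False, y: False}
  {y: True, w: True, e: False}
  {w: True, y: False, e: False}
  {y: True, e: True, w: True}


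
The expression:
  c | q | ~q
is always true.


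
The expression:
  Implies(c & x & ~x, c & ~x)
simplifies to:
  True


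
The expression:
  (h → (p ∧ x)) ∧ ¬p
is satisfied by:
  {p: False, h: False}


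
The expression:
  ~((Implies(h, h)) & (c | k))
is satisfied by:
  {k: False, c: False}


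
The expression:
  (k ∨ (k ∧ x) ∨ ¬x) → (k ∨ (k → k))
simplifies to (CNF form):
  True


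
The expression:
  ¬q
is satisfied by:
  {q: False}


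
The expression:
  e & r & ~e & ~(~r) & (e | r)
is never true.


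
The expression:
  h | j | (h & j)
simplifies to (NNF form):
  h | j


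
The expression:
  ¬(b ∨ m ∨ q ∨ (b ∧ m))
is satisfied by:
  {q: False, b: False, m: False}


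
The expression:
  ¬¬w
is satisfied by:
  {w: True}


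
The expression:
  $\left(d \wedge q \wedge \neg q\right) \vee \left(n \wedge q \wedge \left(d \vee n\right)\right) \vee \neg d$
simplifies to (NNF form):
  $\left(n \wedge q\right) \vee \neg d$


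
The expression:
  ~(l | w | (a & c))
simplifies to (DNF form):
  (~a & ~l & ~w) | (~c & ~l & ~w)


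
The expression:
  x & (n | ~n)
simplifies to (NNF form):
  x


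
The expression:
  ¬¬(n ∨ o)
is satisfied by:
  {n: True, o: True}
  {n: True, o: False}
  {o: True, n: False}


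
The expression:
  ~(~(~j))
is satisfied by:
  {j: False}


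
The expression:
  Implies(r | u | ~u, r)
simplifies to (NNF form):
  r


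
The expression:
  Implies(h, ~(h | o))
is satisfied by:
  {h: False}


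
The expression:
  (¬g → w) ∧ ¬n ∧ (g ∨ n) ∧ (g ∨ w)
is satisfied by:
  {g: True, n: False}


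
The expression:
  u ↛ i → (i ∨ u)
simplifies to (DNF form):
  True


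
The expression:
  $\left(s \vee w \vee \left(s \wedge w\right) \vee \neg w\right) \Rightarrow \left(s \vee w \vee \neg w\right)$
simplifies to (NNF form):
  $\text{True}$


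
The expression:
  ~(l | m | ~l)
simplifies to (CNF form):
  False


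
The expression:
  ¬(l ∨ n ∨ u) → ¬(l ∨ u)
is always true.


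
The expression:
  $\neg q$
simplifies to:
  $\neg q$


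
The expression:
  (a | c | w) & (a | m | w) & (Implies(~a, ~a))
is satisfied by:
  {a: True, c: True, w: True, m: True}
  {a: True, c: True, w: True, m: False}
  {a: True, w: True, m: True, c: False}
  {a: True, w: True, m: False, c: False}
  {a: True, c: True, m: True, w: False}
  {a: True, c: True, m: False, w: False}
  {a: True, m: True, w: False, c: False}
  {a: True, m: False, w: False, c: False}
  {c: True, w: True, m: True, a: False}
  {c: True, w: True, m: False, a: False}
  {w: True, m: True, a: False, c: False}
  {w: True, a: False, m: False, c: False}
  {c: True, m: True, a: False, w: False}


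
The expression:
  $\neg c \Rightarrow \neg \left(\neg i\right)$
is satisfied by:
  {i: True, c: True}
  {i: True, c: False}
  {c: True, i: False}


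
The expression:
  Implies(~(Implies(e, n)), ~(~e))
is always true.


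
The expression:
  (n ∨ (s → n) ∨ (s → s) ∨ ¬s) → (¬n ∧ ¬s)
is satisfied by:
  {n: False, s: False}


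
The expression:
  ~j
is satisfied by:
  {j: False}


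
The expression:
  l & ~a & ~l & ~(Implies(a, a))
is never true.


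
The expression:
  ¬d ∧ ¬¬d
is never true.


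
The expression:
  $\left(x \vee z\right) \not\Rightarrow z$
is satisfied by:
  {x: True, z: False}


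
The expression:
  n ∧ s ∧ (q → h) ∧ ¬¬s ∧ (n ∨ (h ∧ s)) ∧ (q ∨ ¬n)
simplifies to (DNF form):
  h ∧ n ∧ q ∧ s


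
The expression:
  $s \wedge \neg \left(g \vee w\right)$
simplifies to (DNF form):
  $s \wedge \neg g \wedge \neg w$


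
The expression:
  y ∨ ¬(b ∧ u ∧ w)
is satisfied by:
  {y: True, u: False, b: False, w: False}
  {y: False, u: False, b: False, w: False}
  {w: True, y: True, u: False, b: False}
  {w: True, y: False, u: False, b: False}
  {y: True, b: True, w: False, u: False}
  {b: True, w: False, u: False, y: False}
  {w: True, b: True, y: True, u: False}
  {w: True, b: True, y: False, u: False}
  {y: True, u: True, w: False, b: False}
  {u: True, w: False, b: False, y: False}
  {y: True, w: True, u: True, b: False}
  {w: True, u: True, y: False, b: False}
  {y: True, b: True, u: True, w: False}
  {b: True, u: True, w: False, y: False}
  {w: True, b: True, u: True, y: True}


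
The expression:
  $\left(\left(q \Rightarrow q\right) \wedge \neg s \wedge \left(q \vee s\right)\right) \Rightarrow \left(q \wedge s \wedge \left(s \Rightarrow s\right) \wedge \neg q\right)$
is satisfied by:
  {s: True, q: False}
  {q: False, s: False}
  {q: True, s: True}


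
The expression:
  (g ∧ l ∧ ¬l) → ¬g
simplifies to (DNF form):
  True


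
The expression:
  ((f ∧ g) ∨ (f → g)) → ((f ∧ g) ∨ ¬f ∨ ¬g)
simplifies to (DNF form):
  True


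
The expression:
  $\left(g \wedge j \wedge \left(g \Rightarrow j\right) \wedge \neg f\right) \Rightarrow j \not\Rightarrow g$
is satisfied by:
  {f: True, g: False, j: False}
  {g: False, j: False, f: False}
  {j: True, f: True, g: False}
  {j: True, g: False, f: False}
  {f: True, g: True, j: False}
  {g: True, f: False, j: False}
  {j: True, g: True, f: True}


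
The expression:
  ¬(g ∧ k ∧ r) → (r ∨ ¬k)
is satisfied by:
  {r: True, k: False}
  {k: False, r: False}
  {k: True, r: True}


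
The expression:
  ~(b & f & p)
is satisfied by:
  {p: False, b: False, f: False}
  {f: True, p: False, b: False}
  {b: True, p: False, f: False}
  {f: True, b: True, p: False}
  {p: True, f: False, b: False}
  {f: True, p: True, b: False}
  {b: True, p: True, f: False}


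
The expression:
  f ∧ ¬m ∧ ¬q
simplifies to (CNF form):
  f ∧ ¬m ∧ ¬q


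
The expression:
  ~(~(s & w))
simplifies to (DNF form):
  s & w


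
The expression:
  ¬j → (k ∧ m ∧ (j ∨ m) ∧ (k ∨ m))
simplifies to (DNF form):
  j ∨ (k ∧ m)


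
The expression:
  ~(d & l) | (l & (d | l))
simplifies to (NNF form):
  True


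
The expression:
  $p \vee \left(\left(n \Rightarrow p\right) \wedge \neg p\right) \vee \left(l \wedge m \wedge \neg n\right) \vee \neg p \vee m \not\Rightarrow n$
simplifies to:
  $\text{True}$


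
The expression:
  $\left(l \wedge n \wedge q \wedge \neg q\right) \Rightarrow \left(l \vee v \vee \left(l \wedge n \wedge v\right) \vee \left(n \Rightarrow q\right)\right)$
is always true.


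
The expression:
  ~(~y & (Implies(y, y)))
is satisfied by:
  {y: True}


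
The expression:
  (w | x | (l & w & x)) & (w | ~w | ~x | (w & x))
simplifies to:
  w | x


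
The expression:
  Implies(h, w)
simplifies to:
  w | ~h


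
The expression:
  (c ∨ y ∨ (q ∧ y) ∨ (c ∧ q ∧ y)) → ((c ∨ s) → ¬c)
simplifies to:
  ¬c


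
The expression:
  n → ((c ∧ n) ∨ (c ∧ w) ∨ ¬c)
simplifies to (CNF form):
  True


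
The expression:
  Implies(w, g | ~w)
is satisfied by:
  {g: True, w: False}
  {w: False, g: False}
  {w: True, g: True}


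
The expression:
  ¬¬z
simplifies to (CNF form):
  z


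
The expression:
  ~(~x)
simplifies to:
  x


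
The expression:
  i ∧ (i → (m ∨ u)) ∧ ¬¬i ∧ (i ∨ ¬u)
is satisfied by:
  {i: True, m: True, u: True}
  {i: True, m: True, u: False}
  {i: True, u: True, m: False}


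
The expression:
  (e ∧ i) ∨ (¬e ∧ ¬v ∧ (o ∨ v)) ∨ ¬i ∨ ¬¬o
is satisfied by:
  {o: True, e: True, i: False}
  {o: True, e: False, i: False}
  {e: True, o: False, i: False}
  {o: False, e: False, i: False}
  {i: True, o: True, e: True}
  {i: True, o: True, e: False}
  {i: True, e: True, o: False}


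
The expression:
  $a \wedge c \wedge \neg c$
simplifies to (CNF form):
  $\text{False}$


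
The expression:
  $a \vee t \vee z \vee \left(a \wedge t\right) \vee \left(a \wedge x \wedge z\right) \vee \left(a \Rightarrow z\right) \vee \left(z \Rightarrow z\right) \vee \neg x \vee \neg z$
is always true.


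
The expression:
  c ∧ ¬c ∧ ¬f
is never true.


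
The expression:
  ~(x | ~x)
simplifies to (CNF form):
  False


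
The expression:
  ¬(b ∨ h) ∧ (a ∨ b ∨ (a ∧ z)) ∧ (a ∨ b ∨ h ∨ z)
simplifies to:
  a ∧ ¬b ∧ ¬h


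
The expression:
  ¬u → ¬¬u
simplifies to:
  u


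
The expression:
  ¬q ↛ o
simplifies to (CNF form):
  o ∨ ¬q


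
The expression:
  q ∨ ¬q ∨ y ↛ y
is always true.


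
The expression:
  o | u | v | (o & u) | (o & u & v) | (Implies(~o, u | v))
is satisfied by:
  {o: True, v: True, u: True}
  {o: True, v: True, u: False}
  {o: True, u: True, v: False}
  {o: True, u: False, v: False}
  {v: True, u: True, o: False}
  {v: True, u: False, o: False}
  {u: True, v: False, o: False}


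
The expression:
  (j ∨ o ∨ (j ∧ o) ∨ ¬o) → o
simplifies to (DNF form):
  o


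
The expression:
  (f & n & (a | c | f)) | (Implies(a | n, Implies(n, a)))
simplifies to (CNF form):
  a | f | ~n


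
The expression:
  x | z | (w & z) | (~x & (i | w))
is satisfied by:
  {i: True, x: True, z: True, w: True}
  {i: True, x: True, z: True, w: False}
  {i: True, x: True, w: True, z: False}
  {i: True, x: True, w: False, z: False}
  {i: True, z: True, w: True, x: False}
  {i: True, z: True, w: False, x: False}
  {i: True, z: False, w: True, x: False}
  {i: True, z: False, w: False, x: False}
  {x: True, z: True, w: True, i: False}
  {x: True, z: True, w: False, i: False}
  {x: True, w: True, z: False, i: False}
  {x: True, w: False, z: False, i: False}
  {z: True, w: True, x: False, i: False}
  {z: True, x: False, w: False, i: False}
  {w: True, x: False, z: False, i: False}


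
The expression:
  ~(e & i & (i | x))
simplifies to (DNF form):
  ~e | ~i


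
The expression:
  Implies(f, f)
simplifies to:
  True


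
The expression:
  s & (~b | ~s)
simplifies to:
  s & ~b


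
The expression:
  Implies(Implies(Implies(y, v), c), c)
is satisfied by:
  {c: True, v: True, y: False}
  {c: True, v: False, y: False}
  {v: True, c: False, y: False}
  {c: False, v: False, y: False}
  {c: True, y: True, v: True}
  {c: True, y: True, v: False}
  {y: True, v: True, c: False}


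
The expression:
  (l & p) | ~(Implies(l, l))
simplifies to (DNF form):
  l & p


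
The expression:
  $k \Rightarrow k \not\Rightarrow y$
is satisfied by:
  {k: False, y: False}
  {y: True, k: False}
  {k: True, y: False}


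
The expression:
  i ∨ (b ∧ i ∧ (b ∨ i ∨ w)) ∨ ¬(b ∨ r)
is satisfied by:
  {i: True, b: False, r: False}
  {i: True, r: True, b: False}
  {i: True, b: True, r: False}
  {i: True, r: True, b: True}
  {r: False, b: False, i: False}


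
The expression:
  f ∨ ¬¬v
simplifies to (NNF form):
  f ∨ v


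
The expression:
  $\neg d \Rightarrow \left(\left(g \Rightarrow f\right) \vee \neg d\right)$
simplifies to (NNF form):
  $\text{True}$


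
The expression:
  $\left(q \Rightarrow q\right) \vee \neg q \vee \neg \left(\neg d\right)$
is always true.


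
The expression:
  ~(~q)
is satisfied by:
  {q: True}


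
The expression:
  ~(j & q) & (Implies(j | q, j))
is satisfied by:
  {q: False}


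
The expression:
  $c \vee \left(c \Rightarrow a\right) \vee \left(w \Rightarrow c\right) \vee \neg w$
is always true.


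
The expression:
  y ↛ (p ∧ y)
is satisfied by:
  {y: True, p: False}


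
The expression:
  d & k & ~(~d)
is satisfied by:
  {d: True, k: True}


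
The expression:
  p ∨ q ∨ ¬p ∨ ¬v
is always true.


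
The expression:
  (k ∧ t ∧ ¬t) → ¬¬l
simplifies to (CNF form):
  True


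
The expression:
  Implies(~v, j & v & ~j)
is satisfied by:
  {v: True}


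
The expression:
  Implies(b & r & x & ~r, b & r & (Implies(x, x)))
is always true.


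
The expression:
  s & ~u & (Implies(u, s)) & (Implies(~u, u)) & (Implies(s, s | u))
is never true.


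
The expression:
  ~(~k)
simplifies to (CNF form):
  k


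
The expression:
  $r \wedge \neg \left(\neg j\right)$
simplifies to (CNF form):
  $j \wedge r$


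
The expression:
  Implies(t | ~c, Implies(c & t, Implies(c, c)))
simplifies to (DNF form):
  True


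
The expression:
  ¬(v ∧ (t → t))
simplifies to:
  ¬v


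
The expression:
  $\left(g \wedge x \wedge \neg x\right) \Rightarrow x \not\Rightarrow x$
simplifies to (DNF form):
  $\text{True}$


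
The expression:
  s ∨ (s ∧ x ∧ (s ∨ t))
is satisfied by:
  {s: True}


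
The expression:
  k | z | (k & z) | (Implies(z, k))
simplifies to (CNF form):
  True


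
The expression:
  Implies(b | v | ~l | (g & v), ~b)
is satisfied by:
  {b: False}


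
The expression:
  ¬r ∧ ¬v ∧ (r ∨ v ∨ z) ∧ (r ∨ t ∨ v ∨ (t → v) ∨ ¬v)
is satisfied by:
  {z: True, v: False, r: False}


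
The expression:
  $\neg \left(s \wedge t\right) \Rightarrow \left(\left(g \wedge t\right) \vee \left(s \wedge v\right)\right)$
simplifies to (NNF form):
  $\left(g \wedge t\right) \vee \left(s \wedge t\right) \vee \left(s \wedge v\right)$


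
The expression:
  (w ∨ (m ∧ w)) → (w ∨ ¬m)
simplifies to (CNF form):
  True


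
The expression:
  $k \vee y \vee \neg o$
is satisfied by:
  {y: True, k: True, o: False}
  {y: True, o: False, k: False}
  {k: True, o: False, y: False}
  {k: False, o: False, y: False}
  {y: True, k: True, o: True}
  {y: True, o: True, k: False}
  {k: True, o: True, y: False}


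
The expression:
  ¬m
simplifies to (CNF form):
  ¬m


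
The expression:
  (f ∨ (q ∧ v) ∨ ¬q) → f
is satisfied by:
  {q: True, f: True, v: False}
  {f: True, v: False, q: False}
  {q: True, f: True, v: True}
  {f: True, v: True, q: False}
  {q: True, v: False, f: False}


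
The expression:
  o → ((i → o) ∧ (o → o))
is always true.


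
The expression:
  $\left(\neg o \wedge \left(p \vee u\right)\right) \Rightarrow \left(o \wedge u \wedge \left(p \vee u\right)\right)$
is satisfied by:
  {o: True, p: False, u: False}
  {o: True, u: True, p: False}
  {o: True, p: True, u: False}
  {o: True, u: True, p: True}
  {u: False, p: False, o: False}


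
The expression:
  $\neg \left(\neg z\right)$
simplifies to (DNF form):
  $z$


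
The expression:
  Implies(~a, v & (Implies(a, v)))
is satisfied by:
  {a: True, v: True}
  {a: True, v: False}
  {v: True, a: False}


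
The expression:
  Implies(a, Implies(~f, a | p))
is always true.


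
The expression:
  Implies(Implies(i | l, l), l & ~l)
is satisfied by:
  {i: True, l: False}


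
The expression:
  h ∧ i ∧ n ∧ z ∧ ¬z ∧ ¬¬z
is never true.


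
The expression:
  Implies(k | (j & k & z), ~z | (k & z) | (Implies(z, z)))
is always true.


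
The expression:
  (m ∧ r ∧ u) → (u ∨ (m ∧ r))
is always true.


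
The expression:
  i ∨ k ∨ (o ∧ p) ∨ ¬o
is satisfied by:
  {i: True, k: True, p: True, o: False}
  {i: True, k: True, p: False, o: False}
  {i: True, p: True, o: False, k: False}
  {i: True, p: False, o: False, k: False}
  {k: True, p: True, o: False, i: False}
  {k: True, p: False, o: False, i: False}
  {p: True, k: False, o: False, i: False}
  {p: False, k: False, o: False, i: False}
  {i: True, k: True, o: True, p: True}
  {i: True, k: True, o: True, p: False}
  {i: True, o: True, p: True, k: False}
  {i: True, o: True, p: False, k: False}
  {o: True, k: True, p: True, i: False}
  {o: True, k: True, p: False, i: False}
  {o: True, p: True, k: False, i: False}


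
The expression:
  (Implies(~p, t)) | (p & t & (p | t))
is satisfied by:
  {t: True, p: True}
  {t: True, p: False}
  {p: True, t: False}


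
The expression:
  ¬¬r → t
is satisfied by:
  {t: True, r: False}
  {r: False, t: False}
  {r: True, t: True}


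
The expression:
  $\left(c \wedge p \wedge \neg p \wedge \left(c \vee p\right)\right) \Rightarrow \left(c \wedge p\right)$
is always true.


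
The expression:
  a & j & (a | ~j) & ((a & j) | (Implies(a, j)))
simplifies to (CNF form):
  a & j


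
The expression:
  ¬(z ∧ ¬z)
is always true.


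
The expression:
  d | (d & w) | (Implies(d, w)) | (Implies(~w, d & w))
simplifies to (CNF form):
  True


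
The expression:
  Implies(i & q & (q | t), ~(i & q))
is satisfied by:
  {q: False, i: False}
  {i: True, q: False}
  {q: True, i: False}


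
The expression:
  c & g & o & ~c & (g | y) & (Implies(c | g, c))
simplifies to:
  False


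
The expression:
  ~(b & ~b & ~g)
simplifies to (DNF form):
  True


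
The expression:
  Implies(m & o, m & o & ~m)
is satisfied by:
  {m: False, o: False}
  {o: True, m: False}
  {m: True, o: False}


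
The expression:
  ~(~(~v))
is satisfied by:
  {v: False}


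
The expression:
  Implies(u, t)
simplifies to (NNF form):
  t | ~u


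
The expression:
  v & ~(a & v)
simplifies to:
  v & ~a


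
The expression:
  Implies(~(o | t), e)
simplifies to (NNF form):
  e | o | t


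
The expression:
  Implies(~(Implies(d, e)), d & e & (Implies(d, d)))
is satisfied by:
  {e: True, d: False}
  {d: False, e: False}
  {d: True, e: True}


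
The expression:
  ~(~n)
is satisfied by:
  {n: True}


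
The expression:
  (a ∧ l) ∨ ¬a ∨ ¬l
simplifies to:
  True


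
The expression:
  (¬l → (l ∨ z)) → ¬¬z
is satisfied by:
  {z: True, l: False}
  {l: False, z: False}
  {l: True, z: True}


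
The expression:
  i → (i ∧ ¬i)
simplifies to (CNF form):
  ¬i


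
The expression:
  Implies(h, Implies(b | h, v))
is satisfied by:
  {v: True, h: False}
  {h: False, v: False}
  {h: True, v: True}


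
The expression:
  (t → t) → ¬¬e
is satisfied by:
  {e: True}


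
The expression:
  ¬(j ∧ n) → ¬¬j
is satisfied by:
  {j: True}


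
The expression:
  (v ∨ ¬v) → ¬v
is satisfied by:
  {v: False}


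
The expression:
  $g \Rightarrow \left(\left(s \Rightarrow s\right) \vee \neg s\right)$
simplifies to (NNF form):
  $\text{True}$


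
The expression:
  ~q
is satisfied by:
  {q: False}


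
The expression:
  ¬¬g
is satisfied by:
  {g: True}


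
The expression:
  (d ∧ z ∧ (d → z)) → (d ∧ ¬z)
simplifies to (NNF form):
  ¬d ∨ ¬z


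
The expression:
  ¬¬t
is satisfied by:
  {t: True}


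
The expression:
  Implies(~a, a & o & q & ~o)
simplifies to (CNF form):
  a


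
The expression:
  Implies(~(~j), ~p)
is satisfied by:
  {p: False, j: False}
  {j: True, p: False}
  {p: True, j: False}


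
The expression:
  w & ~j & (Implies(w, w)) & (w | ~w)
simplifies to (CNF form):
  w & ~j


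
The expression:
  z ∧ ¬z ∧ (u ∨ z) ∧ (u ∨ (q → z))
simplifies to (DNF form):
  False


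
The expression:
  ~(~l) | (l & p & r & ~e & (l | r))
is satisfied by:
  {l: True}


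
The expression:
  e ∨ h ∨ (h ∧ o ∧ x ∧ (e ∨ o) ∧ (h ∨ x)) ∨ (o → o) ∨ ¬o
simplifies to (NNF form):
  True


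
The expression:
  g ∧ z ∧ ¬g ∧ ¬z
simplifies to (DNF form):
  False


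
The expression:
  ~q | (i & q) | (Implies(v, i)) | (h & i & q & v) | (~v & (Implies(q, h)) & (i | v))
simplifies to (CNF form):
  i | ~q | ~v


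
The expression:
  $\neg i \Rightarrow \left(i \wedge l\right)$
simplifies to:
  $i$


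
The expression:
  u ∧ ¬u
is never true.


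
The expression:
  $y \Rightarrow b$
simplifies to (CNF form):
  $b \vee \neg y$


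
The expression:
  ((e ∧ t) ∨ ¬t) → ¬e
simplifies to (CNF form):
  ¬e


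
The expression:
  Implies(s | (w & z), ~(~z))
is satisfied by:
  {z: True, s: False}
  {s: False, z: False}
  {s: True, z: True}


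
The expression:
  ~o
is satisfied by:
  {o: False}


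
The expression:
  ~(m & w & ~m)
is always true.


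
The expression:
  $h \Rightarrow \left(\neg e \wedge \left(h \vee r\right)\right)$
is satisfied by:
  {h: False, e: False}
  {e: True, h: False}
  {h: True, e: False}


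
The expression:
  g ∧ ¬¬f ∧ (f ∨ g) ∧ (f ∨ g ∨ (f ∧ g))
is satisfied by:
  {g: True, f: True}


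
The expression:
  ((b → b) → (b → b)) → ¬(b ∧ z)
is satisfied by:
  {z: False, b: False}
  {b: True, z: False}
  {z: True, b: False}


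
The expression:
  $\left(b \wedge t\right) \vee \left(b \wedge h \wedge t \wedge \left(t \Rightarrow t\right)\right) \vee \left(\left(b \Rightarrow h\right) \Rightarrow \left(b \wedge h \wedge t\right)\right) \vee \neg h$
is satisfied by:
  {t: True, b: True, h: False}
  {t: True, b: False, h: False}
  {b: True, t: False, h: False}
  {t: False, b: False, h: False}
  {t: True, h: True, b: True}


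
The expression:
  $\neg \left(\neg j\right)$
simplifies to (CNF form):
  $j$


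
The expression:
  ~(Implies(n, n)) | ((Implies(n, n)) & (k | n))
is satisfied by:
  {n: True, k: True}
  {n: True, k: False}
  {k: True, n: False}


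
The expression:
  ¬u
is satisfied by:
  {u: False}


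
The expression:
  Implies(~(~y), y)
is always true.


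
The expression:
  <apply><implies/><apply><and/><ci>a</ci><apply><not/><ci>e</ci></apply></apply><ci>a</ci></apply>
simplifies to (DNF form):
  <true/>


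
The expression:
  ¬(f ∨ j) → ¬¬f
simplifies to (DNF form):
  f ∨ j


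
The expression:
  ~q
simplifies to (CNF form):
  ~q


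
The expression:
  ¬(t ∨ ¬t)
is never true.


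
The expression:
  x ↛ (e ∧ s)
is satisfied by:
  {x: True, s: False, e: False}
  {e: True, x: True, s: False}
  {s: True, x: True, e: False}


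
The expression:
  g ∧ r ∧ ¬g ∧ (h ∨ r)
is never true.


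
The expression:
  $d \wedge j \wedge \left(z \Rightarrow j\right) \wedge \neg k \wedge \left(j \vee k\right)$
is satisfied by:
  {j: True, d: True, k: False}


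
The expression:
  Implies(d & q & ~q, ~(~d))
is always true.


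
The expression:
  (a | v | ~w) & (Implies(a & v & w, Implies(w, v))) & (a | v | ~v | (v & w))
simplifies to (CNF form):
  a | v | ~w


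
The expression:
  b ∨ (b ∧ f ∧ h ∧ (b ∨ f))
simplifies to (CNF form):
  b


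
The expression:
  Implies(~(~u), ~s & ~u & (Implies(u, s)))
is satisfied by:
  {u: False}


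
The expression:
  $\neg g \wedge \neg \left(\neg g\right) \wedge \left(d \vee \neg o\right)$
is never true.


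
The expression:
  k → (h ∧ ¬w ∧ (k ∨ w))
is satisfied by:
  {h: True, k: False, w: False}
  {h: False, k: False, w: False}
  {w: True, h: True, k: False}
  {w: True, h: False, k: False}
  {k: True, h: True, w: False}


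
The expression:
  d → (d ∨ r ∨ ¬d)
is always true.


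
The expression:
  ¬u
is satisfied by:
  {u: False}


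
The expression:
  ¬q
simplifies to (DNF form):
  ¬q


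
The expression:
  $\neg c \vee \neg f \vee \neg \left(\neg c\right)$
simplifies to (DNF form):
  $\text{True}$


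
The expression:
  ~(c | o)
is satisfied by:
  {o: False, c: False}


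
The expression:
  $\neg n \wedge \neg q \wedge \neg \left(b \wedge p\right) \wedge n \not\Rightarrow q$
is never true.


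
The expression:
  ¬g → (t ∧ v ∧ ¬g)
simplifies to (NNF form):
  g ∨ (t ∧ v)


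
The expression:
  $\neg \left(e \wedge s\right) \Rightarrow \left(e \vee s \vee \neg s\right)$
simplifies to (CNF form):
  $\text{True}$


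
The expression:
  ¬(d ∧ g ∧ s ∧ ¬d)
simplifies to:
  True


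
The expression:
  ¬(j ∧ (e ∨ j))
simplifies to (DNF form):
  ¬j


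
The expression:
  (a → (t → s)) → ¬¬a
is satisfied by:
  {a: True}


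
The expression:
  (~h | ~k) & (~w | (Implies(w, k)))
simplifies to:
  (k & ~h) | (~k & ~w)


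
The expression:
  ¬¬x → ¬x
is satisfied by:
  {x: False}


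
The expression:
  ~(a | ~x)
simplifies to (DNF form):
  x & ~a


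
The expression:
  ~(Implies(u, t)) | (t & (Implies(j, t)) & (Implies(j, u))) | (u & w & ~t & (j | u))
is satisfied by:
  {t: True, u: True, j: False}
  {u: True, j: False, t: False}
  {t: True, u: True, j: True}
  {u: True, j: True, t: False}
  {t: True, j: False, u: False}


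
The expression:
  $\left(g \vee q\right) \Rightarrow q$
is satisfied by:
  {q: True, g: False}
  {g: False, q: False}
  {g: True, q: True}


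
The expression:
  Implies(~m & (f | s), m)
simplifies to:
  m | (~f & ~s)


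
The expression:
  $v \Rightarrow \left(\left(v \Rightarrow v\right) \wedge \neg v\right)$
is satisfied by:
  {v: False}


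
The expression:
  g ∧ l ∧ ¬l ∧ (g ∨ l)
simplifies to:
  False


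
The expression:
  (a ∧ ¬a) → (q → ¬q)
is always true.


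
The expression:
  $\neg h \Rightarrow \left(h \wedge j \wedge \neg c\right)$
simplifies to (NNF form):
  $h$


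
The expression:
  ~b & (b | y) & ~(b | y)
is never true.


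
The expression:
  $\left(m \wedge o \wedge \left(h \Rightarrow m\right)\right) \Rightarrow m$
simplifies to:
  $\text{True}$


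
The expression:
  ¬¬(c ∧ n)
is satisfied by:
  {c: True, n: True}


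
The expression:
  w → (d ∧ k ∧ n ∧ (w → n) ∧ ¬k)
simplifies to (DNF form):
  ¬w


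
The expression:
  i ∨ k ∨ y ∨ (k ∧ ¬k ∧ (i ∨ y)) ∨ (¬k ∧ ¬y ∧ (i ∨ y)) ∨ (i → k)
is always true.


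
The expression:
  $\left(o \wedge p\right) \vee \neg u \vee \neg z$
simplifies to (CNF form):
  $\left(o \vee \neg u \vee \neg z\right) \wedge \left(p \vee \neg u \vee \neg z\right)$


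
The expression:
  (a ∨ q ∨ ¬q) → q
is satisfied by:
  {q: True}


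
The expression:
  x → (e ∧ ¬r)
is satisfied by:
  {e: True, r: False, x: False}
  {r: False, x: False, e: False}
  {e: True, r: True, x: False}
  {r: True, e: False, x: False}
  {x: True, e: True, r: False}


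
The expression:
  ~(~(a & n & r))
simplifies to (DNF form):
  a & n & r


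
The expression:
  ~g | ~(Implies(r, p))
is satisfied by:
  {r: True, g: False, p: False}
  {r: False, g: False, p: False}
  {p: True, r: True, g: False}
  {p: True, r: False, g: False}
  {g: True, r: True, p: False}


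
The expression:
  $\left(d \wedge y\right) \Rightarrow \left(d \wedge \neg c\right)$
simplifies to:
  $\neg c \vee \neg d \vee \neg y$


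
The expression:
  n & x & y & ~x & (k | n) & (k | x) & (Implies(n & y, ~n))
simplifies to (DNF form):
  False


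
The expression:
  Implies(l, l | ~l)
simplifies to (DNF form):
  True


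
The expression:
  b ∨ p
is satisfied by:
  {b: True, p: True}
  {b: True, p: False}
  {p: True, b: False}


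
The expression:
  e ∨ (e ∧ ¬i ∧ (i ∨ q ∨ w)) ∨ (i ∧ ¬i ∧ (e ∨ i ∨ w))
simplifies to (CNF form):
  e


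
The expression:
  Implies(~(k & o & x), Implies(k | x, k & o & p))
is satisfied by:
  {p: True, o: True, k: False, x: False}
  {p: True, o: False, k: False, x: False}
  {o: True, p: False, k: False, x: False}
  {p: False, o: False, k: False, x: False}
  {p: True, k: True, o: True, x: False}
  {x: True, p: True, k: True, o: True}
  {x: True, k: True, o: True, p: False}


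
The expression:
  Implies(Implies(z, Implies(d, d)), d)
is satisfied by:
  {d: True}


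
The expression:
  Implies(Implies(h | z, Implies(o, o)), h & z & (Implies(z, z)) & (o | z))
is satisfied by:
  {h: True, z: True}


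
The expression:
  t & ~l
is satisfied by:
  {t: True, l: False}


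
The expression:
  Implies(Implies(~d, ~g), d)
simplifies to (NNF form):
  d | g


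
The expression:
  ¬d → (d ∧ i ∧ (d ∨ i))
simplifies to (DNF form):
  d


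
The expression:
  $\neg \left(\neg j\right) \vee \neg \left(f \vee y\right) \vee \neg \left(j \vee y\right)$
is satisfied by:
  {j: True, y: False}
  {y: False, j: False}
  {y: True, j: True}


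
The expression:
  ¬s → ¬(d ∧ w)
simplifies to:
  s ∨ ¬d ∨ ¬w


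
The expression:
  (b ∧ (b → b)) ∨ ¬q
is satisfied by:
  {b: True, q: False}
  {q: False, b: False}
  {q: True, b: True}


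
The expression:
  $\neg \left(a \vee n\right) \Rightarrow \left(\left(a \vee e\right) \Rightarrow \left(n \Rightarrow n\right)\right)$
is always true.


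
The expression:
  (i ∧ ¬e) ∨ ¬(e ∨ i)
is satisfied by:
  {e: False}


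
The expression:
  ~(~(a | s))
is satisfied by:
  {a: True, s: True}
  {a: True, s: False}
  {s: True, a: False}


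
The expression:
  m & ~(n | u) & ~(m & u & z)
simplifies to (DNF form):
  m & ~n & ~u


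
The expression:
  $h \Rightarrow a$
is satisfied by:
  {a: True, h: False}
  {h: False, a: False}
  {h: True, a: True}


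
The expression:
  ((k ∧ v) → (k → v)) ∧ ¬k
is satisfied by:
  {k: False}


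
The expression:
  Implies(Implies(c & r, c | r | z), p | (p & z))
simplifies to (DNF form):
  p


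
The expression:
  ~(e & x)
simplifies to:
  ~e | ~x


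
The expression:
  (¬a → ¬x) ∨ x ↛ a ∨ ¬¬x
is always true.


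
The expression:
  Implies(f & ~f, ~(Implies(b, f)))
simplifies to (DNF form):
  True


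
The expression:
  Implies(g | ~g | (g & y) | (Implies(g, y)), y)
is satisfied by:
  {y: True}


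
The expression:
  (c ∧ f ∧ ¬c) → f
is always true.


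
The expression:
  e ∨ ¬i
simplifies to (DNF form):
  e ∨ ¬i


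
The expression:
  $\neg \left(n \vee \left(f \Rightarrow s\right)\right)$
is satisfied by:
  {f: True, n: False, s: False}


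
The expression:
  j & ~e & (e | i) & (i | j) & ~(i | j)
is never true.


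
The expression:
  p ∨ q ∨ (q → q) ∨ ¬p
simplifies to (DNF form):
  True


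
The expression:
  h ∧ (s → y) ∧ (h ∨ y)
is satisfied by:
  {h: True, y: True, s: False}
  {h: True, s: False, y: False}
  {h: True, y: True, s: True}


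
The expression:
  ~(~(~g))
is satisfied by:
  {g: False}


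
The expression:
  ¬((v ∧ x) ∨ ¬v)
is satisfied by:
  {v: True, x: False}


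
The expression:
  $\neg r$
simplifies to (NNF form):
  $\neg r$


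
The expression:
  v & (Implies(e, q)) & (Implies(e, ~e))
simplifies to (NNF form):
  v & ~e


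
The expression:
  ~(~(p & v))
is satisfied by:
  {p: True, v: True}


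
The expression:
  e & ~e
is never true.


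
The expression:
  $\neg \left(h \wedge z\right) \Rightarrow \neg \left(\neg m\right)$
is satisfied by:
  {m: True, h: True, z: True}
  {m: True, h: True, z: False}
  {m: True, z: True, h: False}
  {m: True, z: False, h: False}
  {h: True, z: True, m: False}


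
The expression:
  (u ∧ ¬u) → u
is always true.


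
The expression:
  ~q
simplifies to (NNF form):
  ~q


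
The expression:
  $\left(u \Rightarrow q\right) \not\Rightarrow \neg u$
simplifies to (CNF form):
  $q \wedge u$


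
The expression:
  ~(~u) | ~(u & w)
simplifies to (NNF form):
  True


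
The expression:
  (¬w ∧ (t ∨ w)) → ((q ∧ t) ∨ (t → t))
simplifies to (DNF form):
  True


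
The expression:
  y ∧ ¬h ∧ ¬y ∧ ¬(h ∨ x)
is never true.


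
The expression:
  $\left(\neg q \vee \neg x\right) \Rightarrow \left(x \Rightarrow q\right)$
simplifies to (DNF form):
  $q \vee \neg x$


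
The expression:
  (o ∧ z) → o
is always true.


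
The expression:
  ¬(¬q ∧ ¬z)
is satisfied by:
  {q: True, z: True}
  {q: True, z: False}
  {z: True, q: False}


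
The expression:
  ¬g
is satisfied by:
  {g: False}


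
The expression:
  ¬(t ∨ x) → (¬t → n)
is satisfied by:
  {n: True, x: True, t: True}
  {n: True, x: True, t: False}
  {n: True, t: True, x: False}
  {n: True, t: False, x: False}
  {x: True, t: True, n: False}
  {x: True, t: False, n: False}
  {t: True, x: False, n: False}


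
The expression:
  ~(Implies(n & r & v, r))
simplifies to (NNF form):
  False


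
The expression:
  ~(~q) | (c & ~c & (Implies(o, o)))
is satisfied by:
  {q: True}


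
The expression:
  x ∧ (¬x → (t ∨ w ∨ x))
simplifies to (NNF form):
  x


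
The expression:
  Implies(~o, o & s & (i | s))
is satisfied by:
  {o: True}


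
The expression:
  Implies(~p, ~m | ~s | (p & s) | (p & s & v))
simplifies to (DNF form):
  p | ~m | ~s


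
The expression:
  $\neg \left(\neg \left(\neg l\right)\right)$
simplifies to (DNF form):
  $\neg l$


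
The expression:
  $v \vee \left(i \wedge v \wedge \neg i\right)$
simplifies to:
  $v$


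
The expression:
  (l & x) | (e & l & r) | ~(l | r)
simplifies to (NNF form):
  (l & x) | (e & l & r) | (~l & ~r)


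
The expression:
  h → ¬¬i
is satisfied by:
  {i: True, h: False}
  {h: False, i: False}
  {h: True, i: True}


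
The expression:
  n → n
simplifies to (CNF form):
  True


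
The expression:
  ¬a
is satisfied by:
  {a: False}


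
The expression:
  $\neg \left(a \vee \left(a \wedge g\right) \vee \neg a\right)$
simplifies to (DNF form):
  $\text{False}$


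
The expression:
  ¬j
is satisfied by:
  {j: False}


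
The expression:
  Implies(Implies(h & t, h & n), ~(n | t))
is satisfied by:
  {h: True, n: False, t: False}
  {n: False, t: False, h: False}
  {t: True, h: True, n: False}


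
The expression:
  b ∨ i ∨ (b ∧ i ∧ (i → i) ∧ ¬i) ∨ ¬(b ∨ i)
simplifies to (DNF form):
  True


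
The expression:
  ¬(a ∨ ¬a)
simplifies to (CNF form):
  False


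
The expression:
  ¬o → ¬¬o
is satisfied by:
  {o: True}


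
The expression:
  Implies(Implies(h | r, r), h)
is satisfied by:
  {h: True}


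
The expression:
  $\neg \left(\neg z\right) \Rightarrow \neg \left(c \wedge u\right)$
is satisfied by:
  {u: False, c: False, z: False}
  {z: True, u: False, c: False}
  {c: True, u: False, z: False}
  {z: True, c: True, u: False}
  {u: True, z: False, c: False}
  {z: True, u: True, c: False}
  {c: True, u: True, z: False}


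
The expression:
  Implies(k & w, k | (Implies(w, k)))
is always true.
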